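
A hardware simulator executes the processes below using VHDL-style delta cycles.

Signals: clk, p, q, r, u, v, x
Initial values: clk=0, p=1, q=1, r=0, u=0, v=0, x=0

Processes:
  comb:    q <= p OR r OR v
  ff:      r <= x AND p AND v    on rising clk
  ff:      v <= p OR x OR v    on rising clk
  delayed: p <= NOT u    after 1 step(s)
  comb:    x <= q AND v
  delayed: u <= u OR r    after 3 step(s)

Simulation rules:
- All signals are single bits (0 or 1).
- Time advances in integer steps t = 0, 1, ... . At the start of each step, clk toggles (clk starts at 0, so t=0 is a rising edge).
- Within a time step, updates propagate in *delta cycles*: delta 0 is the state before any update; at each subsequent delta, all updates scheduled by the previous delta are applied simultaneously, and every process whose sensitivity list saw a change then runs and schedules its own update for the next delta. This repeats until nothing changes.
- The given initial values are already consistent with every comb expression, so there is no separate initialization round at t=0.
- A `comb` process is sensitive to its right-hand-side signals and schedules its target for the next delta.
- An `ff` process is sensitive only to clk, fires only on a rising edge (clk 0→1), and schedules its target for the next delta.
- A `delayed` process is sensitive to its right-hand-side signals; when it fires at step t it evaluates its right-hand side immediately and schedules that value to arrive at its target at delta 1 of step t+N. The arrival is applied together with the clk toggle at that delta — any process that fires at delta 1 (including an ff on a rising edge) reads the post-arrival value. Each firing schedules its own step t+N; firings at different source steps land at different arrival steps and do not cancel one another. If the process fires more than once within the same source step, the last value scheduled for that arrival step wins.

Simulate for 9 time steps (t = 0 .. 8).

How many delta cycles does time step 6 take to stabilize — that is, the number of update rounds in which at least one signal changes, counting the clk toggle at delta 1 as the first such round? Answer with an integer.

t0.Δ0 r=0 p=1 clk=0 u=0 x=0 v=0 q=1
t0.Δ1 r=0 p=1 clk=1 u=0 x=0 v=0 q=1
t0.Δ2 r=0 p=1 clk=1 u=0 x=0 v=1 q=1
t0.Δ3 r=0 p=1 clk=1 u=0 x=1 v=1 q=1
t1.Δ0 r=0 p=1 clk=1 u=0 x=1 v=1 q=1
t1.Δ1 r=0 p=1 clk=0 u=0 x=1 v=1 q=1
t2.Δ0 r=0 p=1 clk=0 u=0 x=1 v=1 q=1
t2.Δ1 r=0 p=1 clk=1 u=0 x=1 v=1 q=1
t2.Δ2 r=1 p=1 clk=1 u=0 x=1 v=1 q=1
t3.Δ0 r=1 p=1 clk=1 u=0 x=1 v=1 q=1
t3.Δ1 r=1 p=1 clk=0 u=0 x=1 v=1 q=1
t4.Δ0 r=1 p=1 clk=0 u=0 x=1 v=1 q=1
t4.Δ1 r=1 p=1 clk=1 u=0 x=1 v=1 q=1
t5.Δ0 r=1 p=1 clk=1 u=0 x=1 v=1 q=1
t5.Δ1 r=1 p=1 clk=0 u=1 x=1 v=1 q=1
t6.Δ0 r=1 p=1 clk=0 u=1 x=1 v=1 q=1
t6.Δ1 r=1 p=0 clk=1 u=1 x=1 v=1 q=1
t6.Δ2 r=0 p=0 clk=1 u=1 x=1 v=1 q=1
t7.Δ0 r=0 p=0 clk=1 u=1 x=1 v=1 q=1
t7.Δ1 r=0 p=0 clk=0 u=1 x=1 v=1 q=1
t8.Δ0 r=0 p=0 clk=0 u=1 x=1 v=1 q=1
t8.Δ1 r=0 p=0 clk=1 u=1 x=1 v=1 q=1

2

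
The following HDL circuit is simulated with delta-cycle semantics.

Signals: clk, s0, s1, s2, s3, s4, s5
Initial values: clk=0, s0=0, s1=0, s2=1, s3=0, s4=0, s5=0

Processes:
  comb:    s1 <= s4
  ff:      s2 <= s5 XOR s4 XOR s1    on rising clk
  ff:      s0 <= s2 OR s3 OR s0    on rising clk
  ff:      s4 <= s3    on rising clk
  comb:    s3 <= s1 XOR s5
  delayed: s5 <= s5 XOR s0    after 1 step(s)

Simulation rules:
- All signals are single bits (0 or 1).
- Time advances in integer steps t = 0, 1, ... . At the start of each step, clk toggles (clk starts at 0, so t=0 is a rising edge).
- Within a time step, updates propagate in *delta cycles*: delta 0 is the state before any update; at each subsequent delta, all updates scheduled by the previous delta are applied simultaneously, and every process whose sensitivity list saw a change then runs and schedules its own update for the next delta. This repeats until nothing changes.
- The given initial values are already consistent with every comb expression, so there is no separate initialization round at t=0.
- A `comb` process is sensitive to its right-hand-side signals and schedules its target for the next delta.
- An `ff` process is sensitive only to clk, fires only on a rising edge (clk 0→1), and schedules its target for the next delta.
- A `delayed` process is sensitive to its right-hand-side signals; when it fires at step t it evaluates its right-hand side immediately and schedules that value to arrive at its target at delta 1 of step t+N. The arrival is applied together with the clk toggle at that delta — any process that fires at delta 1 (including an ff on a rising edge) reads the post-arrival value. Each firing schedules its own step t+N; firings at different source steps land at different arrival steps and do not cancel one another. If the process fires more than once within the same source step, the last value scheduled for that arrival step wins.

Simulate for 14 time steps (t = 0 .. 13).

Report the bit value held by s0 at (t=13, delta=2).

1

[bits: s5,s3,s0,clk,s1,s4,s2]
t=0: Δ0=0000001 Δ1=0001001 Δ2=0011000 | 2Δ
t=1: Δ0=0011000 Δ1=1010000 Δ2=1110000 | 2Δ
t=2: Δ0=1110000 Δ1=0111000 Δ2=0011010 Δ3=0011110 Δ4=0111110 | 4Δ
t=3: Δ0=0111110 Δ1=1110110 Δ2=1010110 | 2Δ
t=4: Δ0=1010110 Δ1=0011110 Δ2=0111100 Δ3=0111000 Δ4=0011000 | 4Δ
t=5: Δ0=0011000 Δ1=1010000 Δ2=1110000 | 2Δ
t=6: Δ0=1110000 Δ1=0111000 Δ2=0011010 Δ3=0011110 Δ4=0111110 | 4Δ
t=7: Δ0=0111110 Δ1=1110110 Δ2=1010110 | 2Δ
t=8: Δ0=1010110 Δ1=0011110 Δ2=0111100 Δ3=0111000 Δ4=0011000 | 4Δ
t=9: Δ0=0011000 Δ1=1010000 Δ2=1110000 | 2Δ
t=10: Δ0=1110000 Δ1=0111000 Δ2=0011010 Δ3=0011110 Δ4=0111110 | 4Δ
t=11: Δ0=0111110 Δ1=1110110 Δ2=1010110 | 2Δ
t=12: Δ0=1010110 Δ1=0011110 Δ2=0111100 Δ3=0111000 Δ4=0011000 | 4Δ
t=13: Δ0=0011000 Δ1=1010000 Δ2=1110000 | 2Δ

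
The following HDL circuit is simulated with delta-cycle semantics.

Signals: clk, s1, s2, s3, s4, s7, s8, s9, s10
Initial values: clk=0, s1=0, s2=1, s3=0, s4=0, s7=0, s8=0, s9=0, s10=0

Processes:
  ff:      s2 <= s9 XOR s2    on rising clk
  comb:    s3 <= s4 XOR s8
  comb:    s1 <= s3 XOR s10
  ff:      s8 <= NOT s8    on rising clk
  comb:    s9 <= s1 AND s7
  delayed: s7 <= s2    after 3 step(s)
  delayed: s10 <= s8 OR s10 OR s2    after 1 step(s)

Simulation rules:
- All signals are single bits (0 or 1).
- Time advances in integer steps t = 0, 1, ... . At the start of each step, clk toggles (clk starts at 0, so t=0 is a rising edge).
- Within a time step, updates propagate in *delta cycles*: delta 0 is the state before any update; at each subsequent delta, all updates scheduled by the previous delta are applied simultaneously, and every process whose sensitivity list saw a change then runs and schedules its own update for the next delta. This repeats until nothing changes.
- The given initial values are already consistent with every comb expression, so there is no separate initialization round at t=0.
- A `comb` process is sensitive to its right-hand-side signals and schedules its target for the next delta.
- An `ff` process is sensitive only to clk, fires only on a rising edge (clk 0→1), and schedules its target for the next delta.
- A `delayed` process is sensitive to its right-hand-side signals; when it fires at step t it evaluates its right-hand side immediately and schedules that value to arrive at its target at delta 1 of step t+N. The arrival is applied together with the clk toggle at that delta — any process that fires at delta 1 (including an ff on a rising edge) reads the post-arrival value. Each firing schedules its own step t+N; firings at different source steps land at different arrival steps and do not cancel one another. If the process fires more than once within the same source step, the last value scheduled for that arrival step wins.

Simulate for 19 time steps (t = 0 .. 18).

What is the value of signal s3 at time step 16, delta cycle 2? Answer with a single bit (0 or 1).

0

t0.Δ0 s8=0 s7=0 s3=0 s1=0 s2=1 s9=0 s4=0 clk=0 s10=0
t0.Δ1 s8=0 s7=0 s3=0 s1=0 s2=1 s9=0 s4=0 clk=1 s10=0
t0.Δ2 s8=1 s7=0 s3=0 s1=0 s2=1 s9=0 s4=0 clk=1 s10=0
t0.Δ3 s8=1 s7=0 s3=1 s1=0 s2=1 s9=0 s4=0 clk=1 s10=0
t0.Δ4 s8=1 s7=0 s3=1 s1=1 s2=1 s9=0 s4=0 clk=1 s10=0
t1.Δ0 s8=1 s7=0 s3=1 s1=1 s2=1 s9=0 s4=0 clk=1 s10=0
t1.Δ1 s8=1 s7=0 s3=1 s1=1 s2=1 s9=0 s4=0 clk=0 s10=1
t1.Δ2 s8=1 s7=0 s3=1 s1=0 s2=1 s9=0 s4=0 clk=0 s10=1
t2.Δ0 s8=1 s7=0 s3=1 s1=0 s2=1 s9=0 s4=0 clk=0 s10=1
t2.Δ1 s8=1 s7=0 s3=1 s1=0 s2=1 s9=0 s4=0 clk=1 s10=1
t2.Δ2 s8=0 s7=0 s3=1 s1=0 s2=1 s9=0 s4=0 clk=1 s10=1
t2.Δ3 s8=0 s7=0 s3=0 s1=0 s2=1 s9=0 s4=0 clk=1 s10=1
t2.Δ4 s8=0 s7=0 s3=0 s1=1 s2=1 s9=0 s4=0 clk=1 s10=1
t3.Δ0 s8=0 s7=0 s3=0 s1=1 s2=1 s9=0 s4=0 clk=1 s10=1
t3.Δ1 s8=0 s7=0 s3=0 s1=1 s2=1 s9=0 s4=0 clk=0 s10=1
t4.Δ0 s8=0 s7=0 s3=0 s1=1 s2=1 s9=0 s4=0 clk=0 s10=1
t4.Δ1 s8=0 s7=0 s3=0 s1=1 s2=1 s9=0 s4=0 clk=1 s10=1
t4.Δ2 s8=1 s7=0 s3=0 s1=1 s2=1 s9=0 s4=0 clk=1 s10=1
t4.Δ3 s8=1 s7=0 s3=1 s1=1 s2=1 s9=0 s4=0 clk=1 s10=1
t4.Δ4 s8=1 s7=0 s3=1 s1=0 s2=1 s9=0 s4=0 clk=1 s10=1
t5.Δ0 s8=1 s7=0 s3=1 s1=0 s2=1 s9=0 s4=0 clk=1 s10=1
t5.Δ1 s8=1 s7=0 s3=1 s1=0 s2=1 s9=0 s4=0 clk=0 s10=1
t6.Δ0 s8=1 s7=0 s3=1 s1=0 s2=1 s9=0 s4=0 clk=0 s10=1
t6.Δ1 s8=1 s7=0 s3=1 s1=0 s2=1 s9=0 s4=0 clk=1 s10=1
t6.Δ2 s8=0 s7=0 s3=1 s1=0 s2=1 s9=0 s4=0 clk=1 s10=1
t6.Δ3 s8=0 s7=0 s3=0 s1=0 s2=1 s9=0 s4=0 clk=1 s10=1
t6.Δ4 s8=0 s7=0 s3=0 s1=1 s2=1 s9=0 s4=0 clk=1 s10=1
t7.Δ0 s8=0 s7=0 s3=0 s1=1 s2=1 s9=0 s4=0 clk=1 s10=1
t7.Δ1 s8=0 s7=0 s3=0 s1=1 s2=1 s9=0 s4=0 clk=0 s10=1
t8.Δ0 s8=0 s7=0 s3=0 s1=1 s2=1 s9=0 s4=0 clk=0 s10=1
t8.Δ1 s8=0 s7=0 s3=0 s1=1 s2=1 s9=0 s4=0 clk=1 s10=1
t8.Δ2 s8=1 s7=0 s3=0 s1=1 s2=1 s9=0 s4=0 clk=1 s10=1
t8.Δ3 s8=1 s7=0 s3=1 s1=1 s2=1 s9=0 s4=0 clk=1 s10=1
t8.Δ4 s8=1 s7=0 s3=1 s1=0 s2=1 s9=0 s4=0 clk=1 s10=1
t9.Δ0 s8=1 s7=0 s3=1 s1=0 s2=1 s9=0 s4=0 clk=1 s10=1
t9.Δ1 s8=1 s7=0 s3=1 s1=0 s2=1 s9=0 s4=0 clk=0 s10=1
t10.Δ0 s8=1 s7=0 s3=1 s1=0 s2=1 s9=0 s4=0 clk=0 s10=1
t10.Δ1 s8=1 s7=0 s3=1 s1=0 s2=1 s9=0 s4=0 clk=1 s10=1
t10.Δ2 s8=0 s7=0 s3=1 s1=0 s2=1 s9=0 s4=0 clk=1 s10=1
t10.Δ3 s8=0 s7=0 s3=0 s1=0 s2=1 s9=0 s4=0 clk=1 s10=1
t10.Δ4 s8=0 s7=0 s3=0 s1=1 s2=1 s9=0 s4=0 clk=1 s10=1
t11.Δ0 s8=0 s7=0 s3=0 s1=1 s2=1 s9=0 s4=0 clk=1 s10=1
t11.Δ1 s8=0 s7=0 s3=0 s1=1 s2=1 s9=0 s4=0 clk=0 s10=1
t12.Δ0 s8=0 s7=0 s3=0 s1=1 s2=1 s9=0 s4=0 clk=0 s10=1
t12.Δ1 s8=0 s7=0 s3=0 s1=1 s2=1 s9=0 s4=0 clk=1 s10=1
t12.Δ2 s8=1 s7=0 s3=0 s1=1 s2=1 s9=0 s4=0 clk=1 s10=1
t12.Δ3 s8=1 s7=0 s3=1 s1=1 s2=1 s9=0 s4=0 clk=1 s10=1
t12.Δ4 s8=1 s7=0 s3=1 s1=0 s2=1 s9=0 s4=0 clk=1 s10=1
t13.Δ0 s8=1 s7=0 s3=1 s1=0 s2=1 s9=0 s4=0 clk=1 s10=1
t13.Δ1 s8=1 s7=0 s3=1 s1=0 s2=1 s9=0 s4=0 clk=0 s10=1
t14.Δ0 s8=1 s7=0 s3=1 s1=0 s2=1 s9=0 s4=0 clk=0 s10=1
t14.Δ1 s8=1 s7=0 s3=1 s1=0 s2=1 s9=0 s4=0 clk=1 s10=1
t14.Δ2 s8=0 s7=0 s3=1 s1=0 s2=1 s9=0 s4=0 clk=1 s10=1
t14.Δ3 s8=0 s7=0 s3=0 s1=0 s2=1 s9=0 s4=0 clk=1 s10=1
t14.Δ4 s8=0 s7=0 s3=0 s1=1 s2=1 s9=0 s4=0 clk=1 s10=1
t15.Δ0 s8=0 s7=0 s3=0 s1=1 s2=1 s9=0 s4=0 clk=1 s10=1
t15.Δ1 s8=0 s7=0 s3=0 s1=1 s2=1 s9=0 s4=0 clk=0 s10=1
t16.Δ0 s8=0 s7=0 s3=0 s1=1 s2=1 s9=0 s4=0 clk=0 s10=1
t16.Δ1 s8=0 s7=0 s3=0 s1=1 s2=1 s9=0 s4=0 clk=1 s10=1
t16.Δ2 s8=1 s7=0 s3=0 s1=1 s2=1 s9=0 s4=0 clk=1 s10=1
t16.Δ3 s8=1 s7=0 s3=1 s1=1 s2=1 s9=0 s4=0 clk=1 s10=1
t16.Δ4 s8=1 s7=0 s3=1 s1=0 s2=1 s9=0 s4=0 clk=1 s10=1
t17.Δ0 s8=1 s7=0 s3=1 s1=0 s2=1 s9=0 s4=0 clk=1 s10=1
t17.Δ1 s8=1 s7=0 s3=1 s1=0 s2=1 s9=0 s4=0 clk=0 s10=1
t18.Δ0 s8=1 s7=0 s3=1 s1=0 s2=1 s9=0 s4=0 clk=0 s10=1
t18.Δ1 s8=1 s7=0 s3=1 s1=0 s2=1 s9=0 s4=0 clk=1 s10=1
t18.Δ2 s8=0 s7=0 s3=1 s1=0 s2=1 s9=0 s4=0 clk=1 s10=1
t18.Δ3 s8=0 s7=0 s3=0 s1=0 s2=1 s9=0 s4=0 clk=1 s10=1
t18.Δ4 s8=0 s7=0 s3=0 s1=1 s2=1 s9=0 s4=0 clk=1 s10=1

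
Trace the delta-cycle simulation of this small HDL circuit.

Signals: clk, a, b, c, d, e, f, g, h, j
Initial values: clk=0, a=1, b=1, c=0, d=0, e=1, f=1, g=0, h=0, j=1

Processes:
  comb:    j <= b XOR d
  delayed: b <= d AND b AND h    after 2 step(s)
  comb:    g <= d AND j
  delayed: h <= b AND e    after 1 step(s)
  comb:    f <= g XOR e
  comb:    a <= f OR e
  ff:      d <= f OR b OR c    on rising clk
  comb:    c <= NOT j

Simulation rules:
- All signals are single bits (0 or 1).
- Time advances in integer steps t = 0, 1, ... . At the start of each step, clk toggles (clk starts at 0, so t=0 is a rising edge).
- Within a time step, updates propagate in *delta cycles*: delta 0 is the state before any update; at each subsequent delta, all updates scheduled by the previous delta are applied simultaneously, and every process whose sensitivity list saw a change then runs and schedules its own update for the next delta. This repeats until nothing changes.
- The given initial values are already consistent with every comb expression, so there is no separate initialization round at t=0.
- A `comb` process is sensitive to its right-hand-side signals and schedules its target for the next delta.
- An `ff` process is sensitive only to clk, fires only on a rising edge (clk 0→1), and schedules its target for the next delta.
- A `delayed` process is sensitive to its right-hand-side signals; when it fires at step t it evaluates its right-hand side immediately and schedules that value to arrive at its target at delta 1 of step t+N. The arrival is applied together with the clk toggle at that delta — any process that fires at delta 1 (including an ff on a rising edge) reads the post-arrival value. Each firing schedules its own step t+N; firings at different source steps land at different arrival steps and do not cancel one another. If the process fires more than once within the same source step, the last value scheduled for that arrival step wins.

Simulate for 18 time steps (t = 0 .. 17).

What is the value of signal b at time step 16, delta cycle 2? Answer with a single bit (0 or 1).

t0.Δ0 f=1 c=0 clk=0 d=0 e=1 h=0 a=1 g=0 j=1 b=1
t0.Δ1 f=1 c=0 clk=1 d=0 e=1 h=0 a=1 g=0 j=1 b=1
t0.Δ2 f=1 c=0 clk=1 d=1 e=1 h=0 a=1 g=0 j=1 b=1
t0.Δ3 f=1 c=0 clk=1 d=1 e=1 h=0 a=1 g=1 j=0 b=1
t0.Δ4 f=0 c=1 clk=1 d=1 e=1 h=0 a=1 g=0 j=0 b=1
t0.Δ5 f=1 c=1 clk=1 d=1 e=1 h=0 a=1 g=0 j=0 b=1
t1.Δ0 f=1 c=1 clk=1 d=1 e=1 h=0 a=1 g=0 j=0 b=1
t1.Δ1 f=1 c=1 clk=0 d=1 e=1 h=0 a=1 g=0 j=0 b=1
t2.Δ0 f=1 c=1 clk=0 d=1 e=1 h=0 a=1 g=0 j=0 b=1
t2.Δ1 f=1 c=1 clk=1 d=1 e=1 h=0 a=1 g=0 j=0 b=0
t2.Δ2 f=1 c=1 clk=1 d=1 e=1 h=0 a=1 g=0 j=1 b=0
t2.Δ3 f=1 c=0 clk=1 d=1 e=1 h=0 a=1 g=1 j=1 b=0
t2.Δ4 f=0 c=0 clk=1 d=1 e=1 h=0 a=1 g=1 j=1 b=0
t3.Δ0 f=0 c=0 clk=1 d=1 e=1 h=0 a=1 g=1 j=1 b=0
t3.Δ1 f=0 c=0 clk=0 d=1 e=1 h=0 a=1 g=1 j=1 b=0
t4.Δ0 f=0 c=0 clk=0 d=1 e=1 h=0 a=1 g=1 j=1 b=0
t4.Δ1 f=0 c=0 clk=1 d=1 e=1 h=0 a=1 g=1 j=1 b=0
t4.Δ2 f=0 c=0 clk=1 d=0 e=1 h=0 a=1 g=1 j=1 b=0
t4.Δ3 f=0 c=0 clk=1 d=0 e=1 h=0 a=1 g=0 j=0 b=0
t4.Δ4 f=1 c=1 clk=1 d=0 e=1 h=0 a=1 g=0 j=0 b=0
t5.Δ0 f=1 c=1 clk=1 d=0 e=1 h=0 a=1 g=0 j=0 b=0
t5.Δ1 f=1 c=1 clk=0 d=0 e=1 h=0 a=1 g=0 j=0 b=0
t6.Δ0 f=1 c=1 clk=0 d=0 e=1 h=0 a=1 g=0 j=0 b=0
t6.Δ1 f=1 c=1 clk=1 d=0 e=1 h=0 a=1 g=0 j=0 b=0
t6.Δ2 f=1 c=1 clk=1 d=1 e=1 h=0 a=1 g=0 j=0 b=0
t6.Δ3 f=1 c=1 clk=1 d=1 e=1 h=0 a=1 g=0 j=1 b=0
t6.Δ4 f=1 c=0 clk=1 d=1 e=1 h=0 a=1 g=1 j=1 b=0
t6.Δ5 f=0 c=0 clk=1 d=1 e=1 h=0 a=1 g=1 j=1 b=0
t7.Δ0 f=0 c=0 clk=1 d=1 e=1 h=0 a=1 g=1 j=1 b=0
t7.Δ1 f=0 c=0 clk=0 d=1 e=1 h=0 a=1 g=1 j=1 b=0
t8.Δ0 f=0 c=0 clk=0 d=1 e=1 h=0 a=1 g=1 j=1 b=0
t8.Δ1 f=0 c=0 clk=1 d=1 e=1 h=0 a=1 g=1 j=1 b=0
t8.Δ2 f=0 c=0 clk=1 d=0 e=1 h=0 a=1 g=1 j=1 b=0
t8.Δ3 f=0 c=0 clk=1 d=0 e=1 h=0 a=1 g=0 j=0 b=0
t8.Δ4 f=1 c=1 clk=1 d=0 e=1 h=0 a=1 g=0 j=0 b=0
t9.Δ0 f=1 c=1 clk=1 d=0 e=1 h=0 a=1 g=0 j=0 b=0
t9.Δ1 f=1 c=1 clk=0 d=0 e=1 h=0 a=1 g=0 j=0 b=0
t10.Δ0 f=1 c=1 clk=0 d=0 e=1 h=0 a=1 g=0 j=0 b=0
t10.Δ1 f=1 c=1 clk=1 d=0 e=1 h=0 a=1 g=0 j=0 b=0
t10.Δ2 f=1 c=1 clk=1 d=1 e=1 h=0 a=1 g=0 j=0 b=0
t10.Δ3 f=1 c=1 clk=1 d=1 e=1 h=0 a=1 g=0 j=1 b=0
t10.Δ4 f=1 c=0 clk=1 d=1 e=1 h=0 a=1 g=1 j=1 b=0
t10.Δ5 f=0 c=0 clk=1 d=1 e=1 h=0 a=1 g=1 j=1 b=0
t11.Δ0 f=0 c=0 clk=1 d=1 e=1 h=0 a=1 g=1 j=1 b=0
t11.Δ1 f=0 c=0 clk=0 d=1 e=1 h=0 a=1 g=1 j=1 b=0
t12.Δ0 f=0 c=0 clk=0 d=1 e=1 h=0 a=1 g=1 j=1 b=0
t12.Δ1 f=0 c=0 clk=1 d=1 e=1 h=0 a=1 g=1 j=1 b=0
t12.Δ2 f=0 c=0 clk=1 d=0 e=1 h=0 a=1 g=1 j=1 b=0
t12.Δ3 f=0 c=0 clk=1 d=0 e=1 h=0 a=1 g=0 j=0 b=0
t12.Δ4 f=1 c=1 clk=1 d=0 e=1 h=0 a=1 g=0 j=0 b=0
t13.Δ0 f=1 c=1 clk=1 d=0 e=1 h=0 a=1 g=0 j=0 b=0
t13.Δ1 f=1 c=1 clk=0 d=0 e=1 h=0 a=1 g=0 j=0 b=0
t14.Δ0 f=1 c=1 clk=0 d=0 e=1 h=0 a=1 g=0 j=0 b=0
t14.Δ1 f=1 c=1 clk=1 d=0 e=1 h=0 a=1 g=0 j=0 b=0
t14.Δ2 f=1 c=1 clk=1 d=1 e=1 h=0 a=1 g=0 j=0 b=0
t14.Δ3 f=1 c=1 clk=1 d=1 e=1 h=0 a=1 g=0 j=1 b=0
t14.Δ4 f=1 c=0 clk=1 d=1 e=1 h=0 a=1 g=1 j=1 b=0
t14.Δ5 f=0 c=0 clk=1 d=1 e=1 h=0 a=1 g=1 j=1 b=0
t15.Δ0 f=0 c=0 clk=1 d=1 e=1 h=0 a=1 g=1 j=1 b=0
t15.Δ1 f=0 c=0 clk=0 d=1 e=1 h=0 a=1 g=1 j=1 b=0
t16.Δ0 f=0 c=0 clk=0 d=1 e=1 h=0 a=1 g=1 j=1 b=0
t16.Δ1 f=0 c=0 clk=1 d=1 e=1 h=0 a=1 g=1 j=1 b=0
t16.Δ2 f=0 c=0 clk=1 d=0 e=1 h=0 a=1 g=1 j=1 b=0
t16.Δ3 f=0 c=0 clk=1 d=0 e=1 h=0 a=1 g=0 j=0 b=0
t16.Δ4 f=1 c=1 clk=1 d=0 e=1 h=0 a=1 g=0 j=0 b=0
t17.Δ0 f=1 c=1 clk=1 d=0 e=1 h=0 a=1 g=0 j=0 b=0
t17.Δ1 f=1 c=1 clk=0 d=0 e=1 h=0 a=1 g=0 j=0 b=0

0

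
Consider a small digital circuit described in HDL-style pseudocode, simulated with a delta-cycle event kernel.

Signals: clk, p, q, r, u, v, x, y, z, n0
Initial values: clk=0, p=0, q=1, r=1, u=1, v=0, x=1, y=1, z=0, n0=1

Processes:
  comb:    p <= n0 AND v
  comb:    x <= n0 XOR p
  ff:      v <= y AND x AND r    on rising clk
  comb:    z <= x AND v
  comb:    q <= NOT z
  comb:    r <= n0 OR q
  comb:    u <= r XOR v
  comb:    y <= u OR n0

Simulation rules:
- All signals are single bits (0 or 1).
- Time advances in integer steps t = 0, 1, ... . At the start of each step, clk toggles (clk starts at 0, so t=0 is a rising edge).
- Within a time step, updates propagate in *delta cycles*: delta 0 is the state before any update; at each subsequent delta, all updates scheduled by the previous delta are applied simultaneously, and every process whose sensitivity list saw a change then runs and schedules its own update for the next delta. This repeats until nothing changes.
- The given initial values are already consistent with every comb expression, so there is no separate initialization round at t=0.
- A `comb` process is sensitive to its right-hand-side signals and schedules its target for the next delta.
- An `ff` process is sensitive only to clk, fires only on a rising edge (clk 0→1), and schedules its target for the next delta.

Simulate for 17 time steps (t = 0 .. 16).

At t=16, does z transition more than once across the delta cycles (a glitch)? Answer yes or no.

[bits: y,x,p,q,clk,v,u,r,z,n0]
t=0: Δ0=1101001101 Δ1=1101101101 Δ2=1101111101 Δ3=1111110111 Δ4=1010110111 Δ5=1010110101 Δ6=1011110101 | 6Δ
t=1: Δ0=1011110101 Δ1=1011010101 | 1Δ
t=2: Δ0=1011010101 Δ1=1011110101 Δ2=1011100101 Δ3=1001101101 Δ4=1101101101 | 4Δ
t=3: Δ0=1101101101 Δ1=1101001101 | 1Δ
t=4: Δ0=1101001101 Δ1=1101101101 Δ2=1101111101 Δ3=1111110111 Δ4=1010110111 Δ5=1010110101 Δ6=1011110101 | 6Δ
t=5: Δ0=1011110101 Δ1=1011010101 | 1Δ
t=6: Δ0=1011010101 Δ1=1011110101 Δ2=1011100101 Δ3=1001101101 Δ4=1101101101 | 4Δ
t=7: Δ0=1101101101 Δ1=1101001101 | 1Δ
t=8: Δ0=1101001101 Δ1=1101101101 Δ2=1101111101 Δ3=1111110111 Δ4=1010110111 Δ5=1010110101 Δ6=1011110101 | 6Δ
t=9: Δ0=1011110101 Δ1=1011010101 | 1Δ
t=10: Δ0=1011010101 Δ1=1011110101 Δ2=1011100101 Δ3=1001101101 Δ4=1101101101 | 4Δ
t=11: Δ0=1101101101 Δ1=1101001101 | 1Δ
t=12: Δ0=1101001101 Δ1=1101101101 Δ2=1101111101 Δ3=1111110111 Δ4=1010110111 Δ5=1010110101 Δ6=1011110101 | 6Δ
t=13: Δ0=1011110101 Δ1=1011010101 | 1Δ
t=14: Δ0=1011010101 Δ1=1011110101 Δ2=1011100101 Δ3=1001101101 Δ4=1101101101 | 4Δ
t=15: Δ0=1101101101 Δ1=1101001101 | 1Δ
t=16: Δ0=1101001101 Δ1=1101101101 Δ2=1101111101 Δ3=1111110111 Δ4=1010110111 Δ5=1010110101 Δ6=1011110101 | 6Δ

yes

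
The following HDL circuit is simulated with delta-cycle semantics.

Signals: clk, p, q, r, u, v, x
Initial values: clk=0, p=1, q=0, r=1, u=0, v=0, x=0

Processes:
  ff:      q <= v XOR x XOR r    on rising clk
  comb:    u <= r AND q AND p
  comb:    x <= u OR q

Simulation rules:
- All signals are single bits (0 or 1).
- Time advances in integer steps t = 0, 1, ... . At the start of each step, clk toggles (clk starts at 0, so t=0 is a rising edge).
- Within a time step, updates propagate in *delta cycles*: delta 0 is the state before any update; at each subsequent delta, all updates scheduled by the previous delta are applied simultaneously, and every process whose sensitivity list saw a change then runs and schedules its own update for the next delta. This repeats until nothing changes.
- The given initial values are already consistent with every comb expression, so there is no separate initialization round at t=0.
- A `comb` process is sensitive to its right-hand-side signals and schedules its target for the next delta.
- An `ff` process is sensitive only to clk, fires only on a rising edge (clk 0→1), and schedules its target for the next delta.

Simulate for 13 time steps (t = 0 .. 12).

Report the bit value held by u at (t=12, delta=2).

0

t0.Δ0 x=0 p=1 clk=0 r=1 v=0 u=0 q=0
t0.Δ1 x=0 p=1 clk=1 r=1 v=0 u=0 q=0
t0.Δ2 x=0 p=1 clk=1 r=1 v=0 u=0 q=1
t0.Δ3 x=1 p=1 clk=1 r=1 v=0 u=1 q=1
t1.Δ0 x=1 p=1 clk=1 r=1 v=0 u=1 q=1
t1.Δ1 x=1 p=1 clk=0 r=1 v=0 u=1 q=1
t2.Δ0 x=1 p=1 clk=0 r=1 v=0 u=1 q=1
t2.Δ1 x=1 p=1 clk=1 r=1 v=0 u=1 q=1
t2.Δ2 x=1 p=1 clk=1 r=1 v=0 u=1 q=0
t2.Δ3 x=1 p=1 clk=1 r=1 v=0 u=0 q=0
t2.Δ4 x=0 p=1 clk=1 r=1 v=0 u=0 q=0
t3.Δ0 x=0 p=1 clk=1 r=1 v=0 u=0 q=0
t3.Δ1 x=0 p=1 clk=0 r=1 v=0 u=0 q=0
t4.Δ0 x=0 p=1 clk=0 r=1 v=0 u=0 q=0
t4.Δ1 x=0 p=1 clk=1 r=1 v=0 u=0 q=0
t4.Δ2 x=0 p=1 clk=1 r=1 v=0 u=0 q=1
t4.Δ3 x=1 p=1 clk=1 r=1 v=0 u=1 q=1
t5.Δ0 x=1 p=1 clk=1 r=1 v=0 u=1 q=1
t5.Δ1 x=1 p=1 clk=0 r=1 v=0 u=1 q=1
t6.Δ0 x=1 p=1 clk=0 r=1 v=0 u=1 q=1
t6.Δ1 x=1 p=1 clk=1 r=1 v=0 u=1 q=1
t6.Δ2 x=1 p=1 clk=1 r=1 v=0 u=1 q=0
t6.Δ3 x=1 p=1 clk=1 r=1 v=0 u=0 q=0
t6.Δ4 x=0 p=1 clk=1 r=1 v=0 u=0 q=0
t7.Δ0 x=0 p=1 clk=1 r=1 v=0 u=0 q=0
t7.Δ1 x=0 p=1 clk=0 r=1 v=0 u=0 q=0
t8.Δ0 x=0 p=1 clk=0 r=1 v=0 u=0 q=0
t8.Δ1 x=0 p=1 clk=1 r=1 v=0 u=0 q=0
t8.Δ2 x=0 p=1 clk=1 r=1 v=0 u=0 q=1
t8.Δ3 x=1 p=1 clk=1 r=1 v=0 u=1 q=1
t9.Δ0 x=1 p=1 clk=1 r=1 v=0 u=1 q=1
t9.Δ1 x=1 p=1 clk=0 r=1 v=0 u=1 q=1
t10.Δ0 x=1 p=1 clk=0 r=1 v=0 u=1 q=1
t10.Δ1 x=1 p=1 clk=1 r=1 v=0 u=1 q=1
t10.Δ2 x=1 p=1 clk=1 r=1 v=0 u=1 q=0
t10.Δ3 x=1 p=1 clk=1 r=1 v=0 u=0 q=0
t10.Δ4 x=0 p=1 clk=1 r=1 v=0 u=0 q=0
t11.Δ0 x=0 p=1 clk=1 r=1 v=0 u=0 q=0
t11.Δ1 x=0 p=1 clk=0 r=1 v=0 u=0 q=0
t12.Δ0 x=0 p=1 clk=0 r=1 v=0 u=0 q=0
t12.Δ1 x=0 p=1 clk=1 r=1 v=0 u=0 q=0
t12.Δ2 x=0 p=1 clk=1 r=1 v=0 u=0 q=1
t12.Δ3 x=1 p=1 clk=1 r=1 v=0 u=1 q=1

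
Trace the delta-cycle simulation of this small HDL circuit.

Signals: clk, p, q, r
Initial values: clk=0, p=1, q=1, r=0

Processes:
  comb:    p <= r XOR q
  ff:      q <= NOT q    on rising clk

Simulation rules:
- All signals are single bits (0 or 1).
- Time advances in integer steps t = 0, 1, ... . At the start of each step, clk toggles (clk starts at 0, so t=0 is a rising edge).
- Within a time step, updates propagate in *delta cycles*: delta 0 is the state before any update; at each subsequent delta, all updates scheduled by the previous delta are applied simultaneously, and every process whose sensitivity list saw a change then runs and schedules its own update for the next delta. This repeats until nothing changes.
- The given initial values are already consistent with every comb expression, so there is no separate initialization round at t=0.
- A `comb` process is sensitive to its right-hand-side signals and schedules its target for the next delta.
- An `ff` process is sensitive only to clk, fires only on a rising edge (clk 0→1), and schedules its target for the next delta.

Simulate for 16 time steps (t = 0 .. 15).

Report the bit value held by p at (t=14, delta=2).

t0.Δ0 q=1 clk=0 r=0 p=1
t0.Δ1 q=1 clk=1 r=0 p=1
t0.Δ2 q=0 clk=1 r=0 p=1
t0.Δ3 q=0 clk=1 r=0 p=0
t1.Δ0 q=0 clk=1 r=0 p=0
t1.Δ1 q=0 clk=0 r=0 p=0
t2.Δ0 q=0 clk=0 r=0 p=0
t2.Δ1 q=0 clk=1 r=0 p=0
t2.Δ2 q=1 clk=1 r=0 p=0
t2.Δ3 q=1 clk=1 r=0 p=1
t3.Δ0 q=1 clk=1 r=0 p=1
t3.Δ1 q=1 clk=0 r=0 p=1
t4.Δ0 q=1 clk=0 r=0 p=1
t4.Δ1 q=1 clk=1 r=0 p=1
t4.Δ2 q=0 clk=1 r=0 p=1
t4.Δ3 q=0 clk=1 r=0 p=0
t5.Δ0 q=0 clk=1 r=0 p=0
t5.Δ1 q=0 clk=0 r=0 p=0
t6.Δ0 q=0 clk=0 r=0 p=0
t6.Δ1 q=0 clk=1 r=0 p=0
t6.Δ2 q=1 clk=1 r=0 p=0
t6.Δ3 q=1 clk=1 r=0 p=1
t7.Δ0 q=1 clk=1 r=0 p=1
t7.Δ1 q=1 clk=0 r=0 p=1
t8.Δ0 q=1 clk=0 r=0 p=1
t8.Δ1 q=1 clk=1 r=0 p=1
t8.Δ2 q=0 clk=1 r=0 p=1
t8.Δ3 q=0 clk=1 r=0 p=0
t9.Δ0 q=0 clk=1 r=0 p=0
t9.Δ1 q=0 clk=0 r=0 p=0
t10.Δ0 q=0 clk=0 r=0 p=0
t10.Δ1 q=0 clk=1 r=0 p=0
t10.Δ2 q=1 clk=1 r=0 p=0
t10.Δ3 q=1 clk=1 r=0 p=1
t11.Δ0 q=1 clk=1 r=0 p=1
t11.Δ1 q=1 clk=0 r=0 p=1
t12.Δ0 q=1 clk=0 r=0 p=1
t12.Δ1 q=1 clk=1 r=0 p=1
t12.Δ2 q=0 clk=1 r=0 p=1
t12.Δ3 q=0 clk=1 r=0 p=0
t13.Δ0 q=0 clk=1 r=0 p=0
t13.Δ1 q=0 clk=0 r=0 p=0
t14.Δ0 q=0 clk=0 r=0 p=0
t14.Δ1 q=0 clk=1 r=0 p=0
t14.Δ2 q=1 clk=1 r=0 p=0
t14.Δ3 q=1 clk=1 r=0 p=1
t15.Δ0 q=1 clk=1 r=0 p=1
t15.Δ1 q=1 clk=0 r=0 p=1

0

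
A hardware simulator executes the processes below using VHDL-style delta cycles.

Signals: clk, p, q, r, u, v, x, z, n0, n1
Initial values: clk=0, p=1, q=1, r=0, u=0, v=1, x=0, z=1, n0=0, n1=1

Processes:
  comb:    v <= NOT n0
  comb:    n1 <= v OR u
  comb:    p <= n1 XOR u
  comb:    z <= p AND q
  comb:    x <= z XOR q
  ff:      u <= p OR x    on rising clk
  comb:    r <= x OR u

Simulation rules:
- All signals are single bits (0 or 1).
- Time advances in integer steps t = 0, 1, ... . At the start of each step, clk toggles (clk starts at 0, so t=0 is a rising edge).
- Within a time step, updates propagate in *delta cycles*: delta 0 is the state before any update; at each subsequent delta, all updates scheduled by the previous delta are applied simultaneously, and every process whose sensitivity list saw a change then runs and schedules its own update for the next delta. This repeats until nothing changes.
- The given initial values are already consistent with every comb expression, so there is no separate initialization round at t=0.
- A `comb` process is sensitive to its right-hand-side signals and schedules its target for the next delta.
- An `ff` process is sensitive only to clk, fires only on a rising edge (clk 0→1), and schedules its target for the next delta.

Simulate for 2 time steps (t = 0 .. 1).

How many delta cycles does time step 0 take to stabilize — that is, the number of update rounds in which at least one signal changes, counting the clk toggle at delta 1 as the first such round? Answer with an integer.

5

[bits: q,n1,z,r,x,n0,clk,p,u,v]
t=0: Δ0=1110000101 Δ1=1110001101 Δ2=1110001111 Δ3=1111001011 Δ4=1101001011 Δ5=1101101011 | 5Δ
t=1: Δ0=1101101011 Δ1=1101100011 | 1Δ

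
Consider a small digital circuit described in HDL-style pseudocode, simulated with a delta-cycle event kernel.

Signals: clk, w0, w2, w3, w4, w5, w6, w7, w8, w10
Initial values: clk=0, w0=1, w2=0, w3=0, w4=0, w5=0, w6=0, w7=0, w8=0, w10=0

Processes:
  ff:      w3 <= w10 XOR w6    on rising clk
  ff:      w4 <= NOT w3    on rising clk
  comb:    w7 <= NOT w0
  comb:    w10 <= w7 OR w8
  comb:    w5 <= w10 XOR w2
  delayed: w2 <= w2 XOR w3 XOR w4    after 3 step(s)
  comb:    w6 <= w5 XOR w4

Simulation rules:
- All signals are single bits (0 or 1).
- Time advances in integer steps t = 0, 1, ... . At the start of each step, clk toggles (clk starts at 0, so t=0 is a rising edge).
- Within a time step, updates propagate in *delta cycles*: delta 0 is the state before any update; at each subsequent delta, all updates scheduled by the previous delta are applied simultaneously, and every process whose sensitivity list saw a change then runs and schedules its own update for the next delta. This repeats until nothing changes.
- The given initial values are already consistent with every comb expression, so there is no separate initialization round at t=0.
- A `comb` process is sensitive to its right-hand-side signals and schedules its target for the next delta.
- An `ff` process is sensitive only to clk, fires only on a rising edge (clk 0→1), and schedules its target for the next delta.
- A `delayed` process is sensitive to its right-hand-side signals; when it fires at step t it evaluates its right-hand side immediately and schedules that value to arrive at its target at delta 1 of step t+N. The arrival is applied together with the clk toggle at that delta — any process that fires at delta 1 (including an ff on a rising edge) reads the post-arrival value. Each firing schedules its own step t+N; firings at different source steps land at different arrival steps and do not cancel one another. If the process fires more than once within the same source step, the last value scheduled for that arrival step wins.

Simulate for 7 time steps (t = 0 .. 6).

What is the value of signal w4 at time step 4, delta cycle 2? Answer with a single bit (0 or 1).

0

t0.Δ0 w3=0 w7=0 w5=0 w6=0 w8=0 w2=0 w0=1 w4=0 clk=0 w10=0
t0.Δ1 w3=0 w7=0 w5=0 w6=0 w8=0 w2=0 w0=1 w4=0 clk=1 w10=0
t0.Δ2 w3=0 w7=0 w5=0 w6=0 w8=0 w2=0 w0=1 w4=1 clk=1 w10=0
t0.Δ3 w3=0 w7=0 w5=0 w6=1 w8=0 w2=0 w0=1 w4=1 clk=1 w10=0
t1.Δ0 w3=0 w7=0 w5=0 w6=1 w8=0 w2=0 w0=1 w4=1 clk=1 w10=0
t1.Δ1 w3=0 w7=0 w5=0 w6=1 w8=0 w2=0 w0=1 w4=1 clk=0 w10=0
t2.Δ0 w3=0 w7=0 w5=0 w6=1 w8=0 w2=0 w0=1 w4=1 clk=0 w10=0
t2.Δ1 w3=0 w7=0 w5=0 w6=1 w8=0 w2=0 w0=1 w4=1 clk=1 w10=0
t2.Δ2 w3=1 w7=0 w5=0 w6=1 w8=0 w2=0 w0=1 w4=1 clk=1 w10=0
t3.Δ0 w3=1 w7=0 w5=0 w6=1 w8=0 w2=0 w0=1 w4=1 clk=1 w10=0
t3.Δ1 w3=1 w7=0 w5=0 w6=1 w8=0 w2=1 w0=1 w4=1 clk=0 w10=0
t3.Δ2 w3=1 w7=0 w5=1 w6=1 w8=0 w2=1 w0=1 w4=1 clk=0 w10=0
t3.Δ3 w3=1 w7=0 w5=1 w6=0 w8=0 w2=1 w0=1 w4=1 clk=0 w10=0
t4.Δ0 w3=1 w7=0 w5=1 w6=0 w8=0 w2=1 w0=1 w4=1 clk=0 w10=0
t4.Δ1 w3=1 w7=0 w5=1 w6=0 w8=0 w2=1 w0=1 w4=1 clk=1 w10=0
t4.Δ2 w3=0 w7=0 w5=1 w6=0 w8=0 w2=1 w0=1 w4=0 clk=1 w10=0
t4.Δ3 w3=0 w7=0 w5=1 w6=1 w8=0 w2=1 w0=1 w4=0 clk=1 w10=0
t5.Δ0 w3=0 w7=0 w5=1 w6=1 w8=0 w2=1 w0=1 w4=0 clk=1 w10=0
t5.Δ1 w3=0 w7=0 w5=1 w6=1 w8=0 w2=0 w0=1 w4=0 clk=0 w10=0
t5.Δ2 w3=0 w7=0 w5=0 w6=1 w8=0 w2=0 w0=1 w4=0 clk=0 w10=0
t5.Δ3 w3=0 w7=0 w5=0 w6=0 w8=0 w2=0 w0=1 w4=0 clk=0 w10=0
t6.Δ0 w3=0 w7=0 w5=0 w6=0 w8=0 w2=0 w0=1 w4=0 clk=0 w10=0
t6.Δ1 w3=0 w7=0 w5=0 w6=0 w8=0 w2=1 w0=1 w4=0 clk=1 w10=0
t6.Δ2 w3=0 w7=0 w5=1 w6=0 w8=0 w2=1 w0=1 w4=1 clk=1 w10=0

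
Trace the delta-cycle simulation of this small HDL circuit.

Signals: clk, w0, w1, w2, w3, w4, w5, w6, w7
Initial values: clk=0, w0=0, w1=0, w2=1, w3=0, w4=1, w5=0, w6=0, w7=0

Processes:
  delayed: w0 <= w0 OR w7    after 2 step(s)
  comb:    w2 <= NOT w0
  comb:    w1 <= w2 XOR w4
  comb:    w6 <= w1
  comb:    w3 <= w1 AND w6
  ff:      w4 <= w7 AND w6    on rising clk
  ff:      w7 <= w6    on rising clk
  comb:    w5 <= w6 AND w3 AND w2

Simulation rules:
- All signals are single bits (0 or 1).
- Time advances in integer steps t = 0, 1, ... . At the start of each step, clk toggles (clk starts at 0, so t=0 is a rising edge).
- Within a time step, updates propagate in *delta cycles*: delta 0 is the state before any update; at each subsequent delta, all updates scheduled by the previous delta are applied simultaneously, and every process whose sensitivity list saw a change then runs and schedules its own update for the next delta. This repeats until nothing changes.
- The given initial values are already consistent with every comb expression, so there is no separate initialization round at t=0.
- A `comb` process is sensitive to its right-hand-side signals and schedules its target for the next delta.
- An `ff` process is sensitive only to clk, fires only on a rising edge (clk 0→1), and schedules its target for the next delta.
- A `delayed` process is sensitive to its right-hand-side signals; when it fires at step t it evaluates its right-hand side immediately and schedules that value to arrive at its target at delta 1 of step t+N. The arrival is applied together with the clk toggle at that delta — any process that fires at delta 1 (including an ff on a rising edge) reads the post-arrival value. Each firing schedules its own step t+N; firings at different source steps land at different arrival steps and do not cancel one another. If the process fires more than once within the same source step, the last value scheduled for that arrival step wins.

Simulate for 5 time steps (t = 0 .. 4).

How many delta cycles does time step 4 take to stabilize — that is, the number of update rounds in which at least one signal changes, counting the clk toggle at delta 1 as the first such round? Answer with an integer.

t=0 Δ0: w6=0 clk=0 w0=0 w5=0 w3=0 w7=0 w1=0 w2=1 w4=1
  Δ1: clk:0→1
  Δ2: w4:1→0
  Δ3: w1:0→1
  Δ4: w6:0→1
  Δ5: w3:0→1
  Δ6: w5:0→1
  (6Δ to stable)
t=1 Δ0: w6=1 clk=1 w0=0 w5=1 w3=1 w7=0 w1=1 w2=1 w4=0
  Δ1: clk:1→0
  (1Δ to stable)
t=2 Δ0: w6=1 clk=0 w0=0 w5=1 w3=1 w7=0 w1=1 w2=1 w4=0
  Δ1: clk:0→1
  Δ2: w7:0→1
  (2Δ to stable)
t=3 Δ0: w6=1 clk=1 w0=0 w5=1 w3=1 w7=1 w1=1 w2=1 w4=0
  Δ1: clk:1→0
  (1Δ to stable)
t=4 Δ0: w6=1 clk=0 w0=0 w5=1 w3=1 w7=1 w1=1 w2=1 w4=0
  Δ1: clk:0→1, w0:0→1
  Δ2: w2:1→0, w4:0→1
  Δ3: w5:1→0
  (3Δ to stable)

3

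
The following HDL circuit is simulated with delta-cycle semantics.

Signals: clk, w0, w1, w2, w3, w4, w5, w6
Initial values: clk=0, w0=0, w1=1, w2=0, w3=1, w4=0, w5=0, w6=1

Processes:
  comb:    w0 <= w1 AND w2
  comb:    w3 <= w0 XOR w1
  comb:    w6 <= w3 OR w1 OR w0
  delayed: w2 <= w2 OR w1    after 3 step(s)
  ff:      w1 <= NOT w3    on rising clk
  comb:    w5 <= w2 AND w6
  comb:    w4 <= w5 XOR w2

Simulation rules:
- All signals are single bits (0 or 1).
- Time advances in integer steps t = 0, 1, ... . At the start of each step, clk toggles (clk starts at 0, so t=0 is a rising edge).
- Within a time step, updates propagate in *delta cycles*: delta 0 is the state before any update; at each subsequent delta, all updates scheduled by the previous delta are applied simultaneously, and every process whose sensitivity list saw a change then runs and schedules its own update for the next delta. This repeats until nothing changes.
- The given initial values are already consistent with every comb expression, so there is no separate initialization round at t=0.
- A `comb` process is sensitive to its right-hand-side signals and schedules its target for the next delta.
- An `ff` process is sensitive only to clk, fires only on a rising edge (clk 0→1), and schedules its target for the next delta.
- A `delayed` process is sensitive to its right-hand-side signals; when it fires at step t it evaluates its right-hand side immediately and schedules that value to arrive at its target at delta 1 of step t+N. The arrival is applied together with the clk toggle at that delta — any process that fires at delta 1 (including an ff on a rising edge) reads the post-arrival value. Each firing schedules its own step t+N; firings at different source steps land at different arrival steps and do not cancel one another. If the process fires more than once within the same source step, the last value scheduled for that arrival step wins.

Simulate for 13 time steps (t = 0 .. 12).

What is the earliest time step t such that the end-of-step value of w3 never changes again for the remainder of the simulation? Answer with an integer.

8

t0.Δ0 w2=0 w1=1 w6=1 clk=0 w4=0 w5=0 w0=0 w3=1
t0.Δ1 w2=0 w1=1 w6=1 clk=1 w4=0 w5=0 w0=0 w3=1
t0.Δ2 w2=0 w1=0 w6=1 clk=1 w4=0 w5=0 w0=0 w3=1
t0.Δ3 w2=0 w1=0 w6=1 clk=1 w4=0 w5=0 w0=0 w3=0
t0.Δ4 w2=0 w1=0 w6=0 clk=1 w4=0 w5=0 w0=0 w3=0
t1.Δ0 w2=0 w1=0 w6=0 clk=1 w4=0 w5=0 w0=0 w3=0
t1.Δ1 w2=0 w1=0 w6=0 clk=0 w4=0 w5=0 w0=0 w3=0
t2.Δ0 w2=0 w1=0 w6=0 clk=0 w4=0 w5=0 w0=0 w3=0
t2.Δ1 w2=0 w1=0 w6=0 clk=1 w4=0 w5=0 w0=0 w3=0
t2.Δ2 w2=0 w1=1 w6=0 clk=1 w4=0 w5=0 w0=0 w3=0
t2.Δ3 w2=0 w1=1 w6=1 clk=1 w4=0 w5=0 w0=0 w3=1
t3.Δ0 w2=0 w1=1 w6=1 clk=1 w4=0 w5=0 w0=0 w3=1
t3.Δ1 w2=0 w1=1 w6=1 clk=0 w4=0 w5=0 w0=0 w3=1
t4.Δ0 w2=0 w1=1 w6=1 clk=0 w4=0 w5=0 w0=0 w3=1
t4.Δ1 w2=0 w1=1 w6=1 clk=1 w4=0 w5=0 w0=0 w3=1
t4.Δ2 w2=0 w1=0 w6=1 clk=1 w4=0 w5=0 w0=0 w3=1
t4.Δ3 w2=0 w1=0 w6=1 clk=1 w4=0 w5=0 w0=0 w3=0
t4.Δ4 w2=0 w1=0 w6=0 clk=1 w4=0 w5=0 w0=0 w3=0
t5.Δ0 w2=0 w1=0 w6=0 clk=1 w4=0 w5=0 w0=0 w3=0
t5.Δ1 w2=1 w1=0 w6=0 clk=0 w4=0 w5=0 w0=0 w3=0
t5.Δ2 w2=1 w1=0 w6=0 clk=0 w4=1 w5=0 w0=0 w3=0
t6.Δ0 w2=1 w1=0 w6=0 clk=0 w4=1 w5=0 w0=0 w3=0
t6.Δ1 w2=1 w1=0 w6=0 clk=1 w4=1 w5=0 w0=0 w3=0
t6.Δ2 w2=1 w1=1 w6=0 clk=1 w4=1 w5=0 w0=0 w3=0
t6.Δ3 w2=1 w1=1 w6=1 clk=1 w4=1 w5=0 w0=1 w3=1
t6.Δ4 w2=1 w1=1 w6=1 clk=1 w4=1 w5=1 w0=1 w3=0
t6.Δ5 w2=1 w1=1 w6=1 clk=1 w4=0 w5=1 w0=1 w3=0
t7.Δ0 w2=1 w1=1 w6=1 clk=1 w4=0 w5=1 w0=1 w3=0
t7.Δ1 w2=0 w1=1 w6=1 clk=0 w4=0 w5=1 w0=1 w3=0
t7.Δ2 w2=0 w1=1 w6=1 clk=0 w4=1 w5=0 w0=0 w3=0
t7.Δ3 w2=0 w1=1 w6=1 clk=0 w4=0 w5=0 w0=0 w3=1
t8.Δ0 w2=0 w1=1 w6=1 clk=0 w4=0 w5=0 w0=0 w3=1
t8.Δ1 w2=1 w1=1 w6=1 clk=1 w4=0 w5=0 w0=0 w3=1
t8.Δ2 w2=1 w1=0 w6=1 clk=1 w4=1 w5=1 w0=1 w3=1
t8.Δ3 w2=1 w1=0 w6=1 clk=1 w4=0 w5=1 w0=0 w3=1
t8.Δ4 w2=1 w1=0 w6=1 clk=1 w4=0 w5=1 w0=0 w3=0
t8.Δ5 w2=1 w1=0 w6=0 clk=1 w4=0 w5=1 w0=0 w3=0
t8.Δ6 w2=1 w1=0 w6=0 clk=1 w4=0 w5=0 w0=0 w3=0
t8.Δ7 w2=1 w1=0 w6=0 clk=1 w4=1 w5=0 w0=0 w3=0
t9.Δ0 w2=1 w1=0 w6=0 clk=1 w4=1 w5=0 w0=0 w3=0
t9.Δ1 w2=1 w1=0 w6=0 clk=0 w4=1 w5=0 w0=0 w3=0
t10.Δ0 w2=1 w1=0 w6=0 clk=0 w4=1 w5=0 w0=0 w3=0
t10.Δ1 w2=1 w1=0 w6=0 clk=1 w4=1 w5=0 w0=0 w3=0
t10.Δ2 w2=1 w1=1 w6=0 clk=1 w4=1 w5=0 w0=0 w3=0
t10.Δ3 w2=1 w1=1 w6=1 clk=1 w4=1 w5=0 w0=1 w3=1
t10.Δ4 w2=1 w1=1 w6=1 clk=1 w4=1 w5=1 w0=1 w3=0
t10.Δ5 w2=1 w1=1 w6=1 clk=1 w4=0 w5=1 w0=1 w3=0
t11.Δ0 w2=1 w1=1 w6=1 clk=1 w4=0 w5=1 w0=1 w3=0
t11.Δ1 w2=1 w1=1 w6=1 clk=0 w4=0 w5=1 w0=1 w3=0
t12.Δ0 w2=1 w1=1 w6=1 clk=0 w4=0 w5=1 w0=1 w3=0
t12.Δ1 w2=1 w1=1 w6=1 clk=1 w4=0 w5=1 w0=1 w3=0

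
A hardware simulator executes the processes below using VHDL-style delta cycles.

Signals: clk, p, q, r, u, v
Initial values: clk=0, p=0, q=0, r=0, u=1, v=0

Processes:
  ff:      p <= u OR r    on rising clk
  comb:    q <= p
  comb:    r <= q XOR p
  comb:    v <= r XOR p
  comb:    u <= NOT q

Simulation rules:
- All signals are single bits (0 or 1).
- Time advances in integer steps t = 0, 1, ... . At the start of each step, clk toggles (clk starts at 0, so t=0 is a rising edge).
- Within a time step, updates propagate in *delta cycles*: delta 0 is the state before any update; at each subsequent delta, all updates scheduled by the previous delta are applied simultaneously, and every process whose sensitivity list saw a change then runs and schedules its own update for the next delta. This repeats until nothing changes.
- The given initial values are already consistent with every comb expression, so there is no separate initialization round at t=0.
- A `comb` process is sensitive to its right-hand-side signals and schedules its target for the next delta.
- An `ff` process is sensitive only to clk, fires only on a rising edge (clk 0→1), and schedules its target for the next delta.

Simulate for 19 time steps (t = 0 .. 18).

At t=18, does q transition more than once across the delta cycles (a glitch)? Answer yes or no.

no

[bits: p,q,v,r,u,clk]
t=0: Δ0=000010 Δ1=000011 Δ2=100011 Δ3=111111 Δ4=110001 Δ5=111001 | 5Δ
t=1: Δ0=111001 Δ1=111000 | 1Δ
t=2: Δ0=111000 Δ1=111001 Δ2=011001 Δ3=000101 Δ4=001011 Δ5=000011 | 5Δ
t=3: Δ0=000011 Δ1=000010 | 1Δ
t=4: Δ0=000010 Δ1=000011 Δ2=100011 Δ3=111111 Δ4=110001 Δ5=111001 | 5Δ
t=5: Δ0=111001 Δ1=111000 | 1Δ
t=6: Δ0=111000 Δ1=111001 Δ2=011001 Δ3=000101 Δ4=001011 Δ5=000011 | 5Δ
t=7: Δ0=000011 Δ1=000010 | 1Δ
t=8: Δ0=000010 Δ1=000011 Δ2=100011 Δ3=111111 Δ4=110001 Δ5=111001 | 5Δ
t=9: Δ0=111001 Δ1=111000 | 1Δ
t=10: Δ0=111000 Δ1=111001 Δ2=011001 Δ3=000101 Δ4=001011 Δ5=000011 | 5Δ
t=11: Δ0=000011 Δ1=000010 | 1Δ
t=12: Δ0=000010 Δ1=000011 Δ2=100011 Δ3=111111 Δ4=110001 Δ5=111001 | 5Δ
t=13: Δ0=111001 Δ1=111000 | 1Δ
t=14: Δ0=111000 Δ1=111001 Δ2=011001 Δ3=000101 Δ4=001011 Δ5=000011 | 5Δ
t=15: Δ0=000011 Δ1=000010 | 1Δ
t=16: Δ0=000010 Δ1=000011 Δ2=100011 Δ3=111111 Δ4=110001 Δ5=111001 | 5Δ
t=17: Δ0=111001 Δ1=111000 | 1Δ
t=18: Δ0=111000 Δ1=111001 Δ2=011001 Δ3=000101 Δ4=001011 Δ5=000011 | 5Δ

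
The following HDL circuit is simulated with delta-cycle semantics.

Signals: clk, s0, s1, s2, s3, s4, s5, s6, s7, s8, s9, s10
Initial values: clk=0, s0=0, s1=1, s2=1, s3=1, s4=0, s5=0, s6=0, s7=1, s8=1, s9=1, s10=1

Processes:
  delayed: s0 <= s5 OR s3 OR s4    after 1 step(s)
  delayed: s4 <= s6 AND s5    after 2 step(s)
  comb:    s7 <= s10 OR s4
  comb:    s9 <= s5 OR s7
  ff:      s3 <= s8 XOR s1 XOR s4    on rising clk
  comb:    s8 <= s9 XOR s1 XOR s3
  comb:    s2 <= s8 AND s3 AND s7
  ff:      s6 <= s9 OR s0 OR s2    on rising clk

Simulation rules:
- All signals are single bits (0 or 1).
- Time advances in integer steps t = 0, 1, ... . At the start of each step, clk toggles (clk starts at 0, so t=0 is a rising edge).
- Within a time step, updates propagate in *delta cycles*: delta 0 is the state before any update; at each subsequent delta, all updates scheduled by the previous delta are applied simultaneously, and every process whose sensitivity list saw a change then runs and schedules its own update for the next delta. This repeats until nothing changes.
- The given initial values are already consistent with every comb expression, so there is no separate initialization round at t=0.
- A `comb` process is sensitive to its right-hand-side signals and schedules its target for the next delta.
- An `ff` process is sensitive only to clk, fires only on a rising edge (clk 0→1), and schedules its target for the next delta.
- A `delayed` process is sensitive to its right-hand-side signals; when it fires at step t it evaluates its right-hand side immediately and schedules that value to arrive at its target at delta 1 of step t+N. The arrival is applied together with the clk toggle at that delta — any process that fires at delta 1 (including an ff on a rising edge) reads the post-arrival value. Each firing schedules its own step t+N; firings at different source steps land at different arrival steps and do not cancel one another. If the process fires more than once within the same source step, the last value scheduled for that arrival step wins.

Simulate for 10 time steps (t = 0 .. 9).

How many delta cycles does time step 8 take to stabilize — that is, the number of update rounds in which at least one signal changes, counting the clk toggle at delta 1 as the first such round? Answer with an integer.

t0.Δ0 s5=0 s6=0 s7=1 clk=0 s9=1 s10=1 s0=0 s4=0 s8=1 s3=1 s2=1 s1=1
t0.Δ1 s5=0 s6=0 s7=1 clk=1 s9=1 s10=1 s0=0 s4=0 s8=1 s3=1 s2=1 s1=1
t0.Δ2 s5=0 s6=1 s7=1 clk=1 s9=1 s10=1 s0=0 s4=0 s8=1 s3=0 s2=1 s1=1
t0.Δ3 s5=0 s6=1 s7=1 clk=1 s9=1 s10=1 s0=0 s4=0 s8=0 s3=0 s2=0 s1=1
t1.Δ0 s5=0 s6=1 s7=1 clk=1 s9=1 s10=1 s0=0 s4=0 s8=0 s3=0 s2=0 s1=1
t1.Δ1 s5=0 s6=1 s7=1 clk=0 s9=1 s10=1 s0=0 s4=0 s8=0 s3=0 s2=0 s1=1
t2.Δ0 s5=0 s6=1 s7=1 clk=0 s9=1 s10=1 s0=0 s4=0 s8=0 s3=0 s2=0 s1=1
t2.Δ1 s5=0 s6=1 s7=1 clk=1 s9=1 s10=1 s0=0 s4=0 s8=0 s3=0 s2=0 s1=1
t2.Δ2 s5=0 s6=1 s7=1 clk=1 s9=1 s10=1 s0=0 s4=0 s8=0 s3=1 s2=0 s1=1
t2.Δ3 s5=0 s6=1 s7=1 clk=1 s9=1 s10=1 s0=0 s4=0 s8=1 s3=1 s2=0 s1=1
t2.Δ4 s5=0 s6=1 s7=1 clk=1 s9=1 s10=1 s0=0 s4=0 s8=1 s3=1 s2=1 s1=1
t3.Δ0 s5=0 s6=1 s7=1 clk=1 s9=1 s10=1 s0=0 s4=0 s8=1 s3=1 s2=1 s1=1
t3.Δ1 s5=0 s6=1 s7=1 clk=0 s9=1 s10=1 s0=1 s4=0 s8=1 s3=1 s2=1 s1=1
t4.Δ0 s5=0 s6=1 s7=1 clk=0 s9=1 s10=1 s0=1 s4=0 s8=1 s3=1 s2=1 s1=1
t4.Δ1 s5=0 s6=1 s7=1 clk=1 s9=1 s10=1 s0=1 s4=0 s8=1 s3=1 s2=1 s1=1
t4.Δ2 s5=0 s6=1 s7=1 clk=1 s9=1 s10=1 s0=1 s4=0 s8=1 s3=0 s2=1 s1=1
t4.Δ3 s5=0 s6=1 s7=1 clk=1 s9=1 s10=1 s0=1 s4=0 s8=0 s3=0 s2=0 s1=1
t5.Δ0 s5=0 s6=1 s7=1 clk=1 s9=1 s10=1 s0=1 s4=0 s8=0 s3=0 s2=0 s1=1
t5.Δ1 s5=0 s6=1 s7=1 clk=0 s9=1 s10=1 s0=0 s4=0 s8=0 s3=0 s2=0 s1=1
t6.Δ0 s5=0 s6=1 s7=1 clk=0 s9=1 s10=1 s0=0 s4=0 s8=0 s3=0 s2=0 s1=1
t6.Δ1 s5=0 s6=1 s7=1 clk=1 s9=1 s10=1 s0=0 s4=0 s8=0 s3=0 s2=0 s1=1
t6.Δ2 s5=0 s6=1 s7=1 clk=1 s9=1 s10=1 s0=0 s4=0 s8=0 s3=1 s2=0 s1=1
t6.Δ3 s5=0 s6=1 s7=1 clk=1 s9=1 s10=1 s0=0 s4=0 s8=1 s3=1 s2=0 s1=1
t6.Δ4 s5=0 s6=1 s7=1 clk=1 s9=1 s10=1 s0=0 s4=0 s8=1 s3=1 s2=1 s1=1
t7.Δ0 s5=0 s6=1 s7=1 clk=1 s9=1 s10=1 s0=0 s4=0 s8=1 s3=1 s2=1 s1=1
t7.Δ1 s5=0 s6=1 s7=1 clk=0 s9=1 s10=1 s0=1 s4=0 s8=1 s3=1 s2=1 s1=1
t8.Δ0 s5=0 s6=1 s7=1 clk=0 s9=1 s10=1 s0=1 s4=0 s8=1 s3=1 s2=1 s1=1
t8.Δ1 s5=0 s6=1 s7=1 clk=1 s9=1 s10=1 s0=1 s4=0 s8=1 s3=1 s2=1 s1=1
t8.Δ2 s5=0 s6=1 s7=1 clk=1 s9=1 s10=1 s0=1 s4=0 s8=1 s3=0 s2=1 s1=1
t8.Δ3 s5=0 s6=1 s7=1 clk=1 s9=1 s10=1 s0=1 s4=0 s8=0 s3=0 s2=0 s1=1
t9.Δ0 s5=0 s6=1 s7=1 clk=1 s9=1 s10=1 s0=1 s4=0 s8=0 s3=0 s2=0 s1=1
t9.Δ1 s5=0 s6=1 s7=1 clk=0 s9=1 s10=1 s0=0 s4=0 s8=0 s3=0 s2=0 s1=1

3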